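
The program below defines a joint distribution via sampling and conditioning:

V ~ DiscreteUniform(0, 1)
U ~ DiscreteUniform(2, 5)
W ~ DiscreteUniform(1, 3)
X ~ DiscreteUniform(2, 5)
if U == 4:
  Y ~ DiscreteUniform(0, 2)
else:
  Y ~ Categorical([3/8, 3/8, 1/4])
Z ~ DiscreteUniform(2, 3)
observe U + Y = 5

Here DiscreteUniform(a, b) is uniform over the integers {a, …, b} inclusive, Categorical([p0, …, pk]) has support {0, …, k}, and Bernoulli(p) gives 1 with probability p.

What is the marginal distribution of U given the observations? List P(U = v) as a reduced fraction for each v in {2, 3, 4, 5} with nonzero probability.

P(U=3) = 6/23, P(U=4) = 8/23, P(U=5) = 9/23

Enumerate traces; 144 have nonzero weight after conditioning:
  (V=0, U=3, W=1, X=2, Y=2, Z=2) weight 1/768
  (V=0, U=3, W=1, X=2, Y=2, Z=3) weight 1/768
  (V=0, U=3, W=1, X=3, Y=2, Z=2) weight 1/768
  (V=0, U=3, W=1, X=3, Y=2, Z=3) weight 1/768
  (V=0, U=3, W=1, X=4, Y=2, Z=2) weight 1/768
  (V=0, U=3, W=1, X=4, Y=2, Z=3) weight 1/768
  (V=0, U=3, W=1, X=5, Y=2, Z=2) weight 1/768
  (V=0, U=3, W=1, X=5, Y=2, Z=3) weight 1/768
  (V=0, U=4, W=1, X=2, Y=1, Z=2) weight 1/576
  (V=0, U=5, W=1, X=2, Y=0, Z=2) weight 1/512
  … 134 more
Group by U:
  weight(U=3) = 1/16
  weight(U=4) = 1/12
  weight(U=5) = 3/32
Total weight = 1/16 + 1/12 + 3/32 = 23/96
P(U=3 | obs) = 1/16 / 23/96 = 6/23
P(U=4 | obs) = 1/12 / 23/96 = 8/23
P(U=5 | obs) = 3/32 / 23/96 = 9/23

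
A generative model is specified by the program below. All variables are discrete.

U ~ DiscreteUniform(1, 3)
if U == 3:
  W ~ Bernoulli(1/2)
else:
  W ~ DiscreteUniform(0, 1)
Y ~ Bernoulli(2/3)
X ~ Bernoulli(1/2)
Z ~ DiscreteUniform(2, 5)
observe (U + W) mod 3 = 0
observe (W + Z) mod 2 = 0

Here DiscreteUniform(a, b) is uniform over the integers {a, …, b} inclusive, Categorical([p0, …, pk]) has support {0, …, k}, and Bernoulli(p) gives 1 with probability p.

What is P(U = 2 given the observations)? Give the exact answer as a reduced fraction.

P(U = 2 | obs) = 1/2

Enumerate traces; 16 have nonzero weight after conditioning:
  (U=2, W=1, Y=0, X=0, Z=3) weight 1/144
  (U=2, W=1, Y=0, X=0, Z=5) weight 1/144
  (U=2, W=1, Y=0, X=1, Z=3) weight 1/144
  (U=2, W=1, Y=0, X=1, Z=5) weight 1/144
  (U=2, W=1, Y=1, X=0, Z=3) weight 1/72
  (U=2, W=1, Y=1, X=0, Z=5) weight 1/72
  (U=2, W=1, Y=1, X=1, Z=3) weight 1/72
  (U=2, W=1, Y=1, X=1, Z=5) weight 1/72
  (U=3, W=0, Y=0, X=0, Z=2) weight 1/144
  … 7 more
Group by U:
  weight(U=2) = 1/12
  weight(U=3) = 1/12
Total weight = 1/12 + 1/12 = 1/6
P(U=2 | obs) = 1/12 / 1/6 = 1/2
P(U=3 | obs) = 1/12 / 1/6 = 1/2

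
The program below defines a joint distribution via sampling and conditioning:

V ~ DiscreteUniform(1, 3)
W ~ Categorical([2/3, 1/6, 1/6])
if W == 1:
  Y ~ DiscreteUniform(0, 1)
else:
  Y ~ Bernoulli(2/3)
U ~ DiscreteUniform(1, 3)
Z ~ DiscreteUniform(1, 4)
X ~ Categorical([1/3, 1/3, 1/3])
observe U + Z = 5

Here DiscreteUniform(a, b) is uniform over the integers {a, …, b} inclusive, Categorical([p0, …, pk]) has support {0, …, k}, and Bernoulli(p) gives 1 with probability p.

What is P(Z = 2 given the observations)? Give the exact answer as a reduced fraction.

P(Z = 2 | obs) = 1/3

Enumerate traces; 162 have nonzero weight after conditioning:
  (V=1, W=0, Y=0, U=1, Z=4, X=0) weight 1/486
  (V=1, W=0, Y=0, U=1, Z=4, X=1) weight 1/486
  (V=1, W=0, Y=0, U=1, Z=4, X=2) weight 1/486
  (V=1, W=0, Y=0, U=2, Z=3, X=0) weight 1/486
  (V=1, W=0, Y=0, U=2, Z=3, X=1) weight 1/486
  (V=1, W=0, Y=0, U=2, Z=3, X=2) weight 1/486
  (V=1, W=0, Y=0, U=3, Z=2, X=0) weight 1/486
  (V=1, W=0, Y=0, U=3, Z=2, X=1) weight 1/486
  … 154 more
Group by Z:
  weight(Z=2) = 1/12
  weight(Z=3) = 1/12
  weight(Z=4) = 1/12
Total weight = 1/12 + 1/12 + 1/12 = 1/4
P(Z=2 | obs) = 1/12 / 1/4 = 1/3
P(Z=3 | obs) = 1/12 / 1/4 = 1/3
P(Z=4 | obs) = 1/12 / 1/4 = 1/3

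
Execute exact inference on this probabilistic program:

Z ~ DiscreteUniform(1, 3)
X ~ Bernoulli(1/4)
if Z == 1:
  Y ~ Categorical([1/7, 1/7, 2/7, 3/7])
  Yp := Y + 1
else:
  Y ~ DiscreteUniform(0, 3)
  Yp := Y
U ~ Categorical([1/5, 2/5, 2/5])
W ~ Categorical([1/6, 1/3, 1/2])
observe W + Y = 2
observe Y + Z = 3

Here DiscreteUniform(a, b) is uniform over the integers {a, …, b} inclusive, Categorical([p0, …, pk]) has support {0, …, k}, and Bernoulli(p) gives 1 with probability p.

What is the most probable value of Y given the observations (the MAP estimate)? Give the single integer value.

argmax_v P(Y = v | obs) = 0

Enumerate traces; 18 have nonzero weight after conditioning:
  (Z=1, X=0, Y=2, U=0, W=0) weight 1/420
  (Z=1, X=0, Y=2, U=1, W=0) weight 1/210
  (Z=1, X=0, Y=2, U=2, W=0) weight 1/210
  (Z=1, X=1, Y=2, U=0, W=0) weight 1/1260
  (Z=1, X=1, Y=2, U=1, W=0) weight 1/630
  (Z=1, X=1, Y=2, U=2, W=0) weight 1/630
  (Z=2, X=0, Y=1, U=0, W=1) weight 1/240
  (Z=2, X=0, Y=1, U=1, W=1) weight 1/120
  (Z=3, X=0, Y=0, U=0, W=2) weight 1/160
  … 9 more
Group by Y:
  weight(Y=0) = 1/24
  weight(Y=1) = 1/36
  weight(Y=2) = 1/63
Total weight = 1/24 + 1/36 + 1/63 = 43/504
P(Y=0 | obs) = 1/24 / 43/504 = 21/43
P(Y=1 | obs) = 1/36 / 43/504 = 14/43
P(Y=2 | obs) = 1/63 / 43/504 = 8/43
argmax = 0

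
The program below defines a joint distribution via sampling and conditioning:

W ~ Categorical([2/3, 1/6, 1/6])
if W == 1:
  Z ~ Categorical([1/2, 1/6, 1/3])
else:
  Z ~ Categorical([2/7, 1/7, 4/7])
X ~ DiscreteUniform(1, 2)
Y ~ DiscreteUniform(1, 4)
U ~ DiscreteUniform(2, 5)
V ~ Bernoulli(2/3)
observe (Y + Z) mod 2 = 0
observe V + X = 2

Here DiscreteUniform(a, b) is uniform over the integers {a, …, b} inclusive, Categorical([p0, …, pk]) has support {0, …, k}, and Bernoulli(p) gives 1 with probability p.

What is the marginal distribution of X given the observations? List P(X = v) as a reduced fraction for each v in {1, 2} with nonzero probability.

Enumerate traces; 144 have nonzero weight after conditioning:
  (W=0, Z=0, X=1, Y=2, U=2, V=1) weight 1/252
  (W=0, Z=0, X=1, Y=2, U=3, V=1) weight 1/252
  (W=0, Z=0, X=1, Y=2, U=4, V=1) weight 1/252
  (W=0, Z=0, X=1, Y=2, U=5, V=1) weight 1/252
  (W=0, Z=0, X=1, Y=4, U=2, V=1) weight 1/252
  (W=0, Z=0, X=1, Y=4, U=3, V=1) weight 1/252
  (W=0, Z=0, X=1, Y=4, U=4, V=1) weight 1/252
  (W=0, Z=0, X=1, Y=4, U=5, V=1) weight 1/252
  (W=0, Z=0, X=2, Y=2, U=2, V=0) weight 1/504
  … 135 more
Group by X:
  weight(X=1) = 1/6
  weight(X=2) = 1/12
Total weight = 1/6 + 1/12 = 1/4
P(X=1 | obs) = 1/6 / 1/4 = 2/3
P(X=2 | obs) = 1/12 / 1/4 = 1/3

P(X=1) = 2/3, P(X=2) = 1/3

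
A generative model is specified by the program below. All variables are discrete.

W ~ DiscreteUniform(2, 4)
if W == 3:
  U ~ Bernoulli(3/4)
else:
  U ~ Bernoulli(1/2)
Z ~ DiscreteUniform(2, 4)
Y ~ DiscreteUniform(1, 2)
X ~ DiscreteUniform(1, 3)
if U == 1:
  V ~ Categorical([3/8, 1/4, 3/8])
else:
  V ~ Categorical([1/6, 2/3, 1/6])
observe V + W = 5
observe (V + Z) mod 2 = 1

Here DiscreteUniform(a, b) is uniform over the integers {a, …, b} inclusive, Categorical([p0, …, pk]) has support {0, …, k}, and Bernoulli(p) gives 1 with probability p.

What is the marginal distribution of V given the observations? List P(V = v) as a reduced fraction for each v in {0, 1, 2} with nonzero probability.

P(V=1) = 88/119, P(V=2) = 31/119

Enumerate traces; 36 have nonzero weight after conditioning:
  (W=3, U=0, Z=3, Y=1, X=1, V=2) weight 1/1296
  (W=3, U=0, Z=3, Y=1, X=2, V=2) weight 1/1296
  (W=3, U=0, Z=3, Y=1, X=3, V=2) weight 1/1296
  (W=3, U=0, Z=3, Y=2, X=1, V=2) weight 1/1296
  (W=3, U=0, Z=3, Y=2, X=2, V=2) weight 1/1296
  (W=3, U=0, Z=3, Y=2, X=3, V=2) weight 1/1296
  (W=3, U=1, Z=3, Y=1, X=1, V=2) weight 1/192
  (W=3, U=1, Z=3, Y=1, X=2, V=2) weight 1/192
  (W=4, U=0, Z=2, Y=1, X=1, V=1) weight 1/162
  … 27 more
Group by V:
  weight(V=1) = 11/108
  weight(V=2) = 31/864
Total weight = 11/108 + 31/864 = 119/864
P(V=1 | obs) = 11/108 / 119/864 = 88/119
P(V=2 | obs) = 31/864 / 119/864 = 31/119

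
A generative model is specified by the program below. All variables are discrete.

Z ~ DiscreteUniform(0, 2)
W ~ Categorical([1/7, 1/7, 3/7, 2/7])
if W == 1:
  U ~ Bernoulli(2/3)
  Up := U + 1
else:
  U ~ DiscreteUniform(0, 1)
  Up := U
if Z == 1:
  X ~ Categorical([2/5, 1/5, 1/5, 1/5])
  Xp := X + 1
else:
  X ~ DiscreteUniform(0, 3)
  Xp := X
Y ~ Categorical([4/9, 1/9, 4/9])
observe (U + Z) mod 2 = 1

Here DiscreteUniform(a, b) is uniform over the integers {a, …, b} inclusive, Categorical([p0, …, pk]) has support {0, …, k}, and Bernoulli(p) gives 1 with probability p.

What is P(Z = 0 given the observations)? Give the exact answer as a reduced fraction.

Enumerate traces; 144 have nonzero weight after conditioning:
  (Z=0, W=0, U=1, X=0, Y=0) weight 1/378
  (Z=0, W=0, U=1, X=0, Y=1) weight 1/1512
  (Z=0, W=0, U=1, X=0, Y=2) weight 1/378
  (Z=0, W=0, U=1, X=1, Y=0) weight 1/378
  (Z=0, W=0, U=1, X=1, Y=1) weight 1/1512
  (Z=0, W=0, U=1, X=1, Y=2) weight 1/378
  (Z=0, W=0, U=1, X=2, Y=0) weight 1/378
  (Z=0, W=0, U=1, X=2, Y=1) weight 1/1512
  (Z=1, W=0, U=0, X=0, Y=0) weight 4/945
  (Z=2, W=0, U=1, X=0, Y=0) weight 1/378
  … 134 more
Group by Z:
  weight(Z=0) = 11/63
  weight(Z=1) = 10/63
  weight(Z=2) = 11/63
Total weight = 11/63 + 10/63 + 11/63 = 32/63
P(Z=0 | obs) = 11/63 / 32/63 = 11/32
P(Z=1 | obs) = 10/63 / 32/63 = 5/16
P(Z=2 | obs) = 11/63 / 32/63 = 11/32

P(Z = 0 | obs) = 11/32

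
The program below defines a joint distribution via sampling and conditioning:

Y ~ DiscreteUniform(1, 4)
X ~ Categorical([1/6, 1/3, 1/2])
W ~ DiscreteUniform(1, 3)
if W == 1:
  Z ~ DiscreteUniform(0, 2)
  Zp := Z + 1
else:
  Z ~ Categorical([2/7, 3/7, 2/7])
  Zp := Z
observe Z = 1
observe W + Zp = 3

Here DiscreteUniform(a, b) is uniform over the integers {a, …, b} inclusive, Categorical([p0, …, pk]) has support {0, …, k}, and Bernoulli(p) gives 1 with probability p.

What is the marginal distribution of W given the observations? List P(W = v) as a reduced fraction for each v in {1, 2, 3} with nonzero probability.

P(W=1) = 7/16, P(W=2) = 9/16

Enumerate traces; 24 have nonzero weight after conditioning:
  (Y=1, X=0, W=1, Z=1) weight 1/216
  (Y=1, X=0, W=2, Z=1) weight 1/168
  (Y=1, X=1, W=1, Z=1) weight 1/108
  (Y=1, X=1, W=2, Z=1) weight 1/84
  (Y=1, X=2, W=1, Z=1) weight 1/72
  (Y=1, X=2, W=2, Z=1) weight 1/56
  (Y=2, X=0, W=1, Z=1) weight 1/216
  (Y=2, X=0, W=2, Z=1) weight 1/168
  … 16 more
Group by W:
  weight(W=1) = 1/9
  weight(W=2) = 1/7
Total weight = 1/9 + 1/7 = 16/63
P(W=1 | obs) = 1/9 / 16/63 = 7/16
P(W=2 | obs) = 1/7 / 16/63 = 9/16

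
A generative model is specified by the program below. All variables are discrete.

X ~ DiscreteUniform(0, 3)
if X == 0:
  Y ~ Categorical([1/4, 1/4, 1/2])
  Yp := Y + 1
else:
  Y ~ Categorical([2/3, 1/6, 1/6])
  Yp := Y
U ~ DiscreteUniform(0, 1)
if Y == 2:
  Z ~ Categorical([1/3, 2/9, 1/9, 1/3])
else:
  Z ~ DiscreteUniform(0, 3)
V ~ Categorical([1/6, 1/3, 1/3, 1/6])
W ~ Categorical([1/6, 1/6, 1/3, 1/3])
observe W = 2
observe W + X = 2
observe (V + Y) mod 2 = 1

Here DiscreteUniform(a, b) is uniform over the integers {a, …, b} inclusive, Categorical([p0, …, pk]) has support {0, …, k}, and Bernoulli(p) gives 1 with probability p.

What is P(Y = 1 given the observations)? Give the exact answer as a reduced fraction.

Enumerate traces; 48 have nonzero weight after conditioning:
  (X=0, Y=0, U=0, Z=0, V=1, W=2) weight 1/1152
  (X=0, Y=0, U=0, Z=0, V=3, W=2) weight 1/2304
  (X=0, Y=0, U=0, Z=1, V=1, W=2) weight 1/1152
  (X=0, Y=0, U=0, Z=1, V=3, W=2) weight 1/2304
  (X=0, Y=0, U=0, Z=2, V=1, W=2) weight 1/1152
  (X=0, Y=0, U=0, Z=2, V=3, W=2) weight 1/2304
  (X=0, Y=0, U=0, Z=3, V=1, W=2) weight 1/1152
  (X=0, Y=0, U=0, Z=3, V=3, W=2) weight 1/2304
  (X=0, Y=1, U=0, Z=0, V=0, W=2) weight 1/2304
  (X=0, Y=2, U=0, Z=0, V=1, W=2) weight 1/432
  … 38 more
Group by Y:
  weight(Y=0) = 1/96
  weight(Y=1) = 1/96
  weight(Y=2) = 1/48
Total weight = 1/96 + 1/96 + 1/48 = 1/24
P(Y=0 | obs) = 1/96 / 1/24 = 1/4
P(Y=1 | obs) = 1/96 / 1/24 = 1/4
P(Y=2 | obs) = 1/48 / 1/24 = 1/2

P(Y = 1 | obs) = 1/4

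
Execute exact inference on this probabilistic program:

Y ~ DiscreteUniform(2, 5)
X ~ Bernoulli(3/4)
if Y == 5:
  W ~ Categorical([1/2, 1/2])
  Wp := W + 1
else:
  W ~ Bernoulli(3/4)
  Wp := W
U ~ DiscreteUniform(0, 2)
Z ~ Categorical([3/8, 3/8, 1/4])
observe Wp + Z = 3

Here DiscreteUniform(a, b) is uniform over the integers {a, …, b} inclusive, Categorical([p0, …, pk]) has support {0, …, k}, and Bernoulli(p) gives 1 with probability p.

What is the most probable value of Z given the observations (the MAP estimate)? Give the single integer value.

argmax_v P(Z = v | obs) = 2

Enumerate traces; 30 have nonzero weight after conditioning:
  (Y=2, X=0, W=1, U=0, Z=2) weight 1/256
  (Y=2, X=0, W=1, U=1, Z=2) weight 1/256
  (Y=2, X=0, W=1, U=2, Z=2) weight 1/256
  (Y=2, X=1, W=1, U=0, Z=2) weight 3/256
  (Y=2, X=1, W=1, U=1, Z=2) weight 3/256
  (Y=2, X=1, W=1, U=2, Z=2) weight 3/256
  (Y=3, X=0, W=1, U=0, Z=2) weight 1/256
  (Y=3, X=0, W=1, U=1, Z=2) weight 1/256
  (Y=5, X=0, W=1, U=0, Z=1) weight 1/256
  … 21 more
Group by Z:
  weight(Z=1) = 3/64
  weight(Z=2) = 11/64
Total weight = 3/64 + 11/64 = 7/32
P(Z=1 | obs) = 3/64 / 7/32 = 3/14
P(Z=2 | obs) = 11/64 / 7/32 = 11/14
argmax = 2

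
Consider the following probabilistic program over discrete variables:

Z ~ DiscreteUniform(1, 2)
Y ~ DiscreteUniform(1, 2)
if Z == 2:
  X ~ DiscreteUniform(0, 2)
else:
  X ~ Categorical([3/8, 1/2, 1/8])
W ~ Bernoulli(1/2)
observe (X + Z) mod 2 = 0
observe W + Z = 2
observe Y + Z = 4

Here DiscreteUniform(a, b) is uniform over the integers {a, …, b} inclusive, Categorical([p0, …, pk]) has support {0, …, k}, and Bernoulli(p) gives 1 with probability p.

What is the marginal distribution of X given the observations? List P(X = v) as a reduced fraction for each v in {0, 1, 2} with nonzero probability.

P(X=0) = 1/2, P(X=2) = 1/2

Enumerate traces; 2 have nonzero weight after conditioning:
  (Z=2, Y=2, X=0, W=0) weight 1/24
  (Z=2, Y=2, X=2, W=0) weight 1/24
Group by X:
  weight(X=0) = 1/24
  weight(X=2) = 1/24
Total weight = 1/24 + 1/24 = 1/12
P(X=0 | obs) = 1/24 / 1/12 = 1/2
P(X=2 | obs) = 1/24 / 1/12 = 1/2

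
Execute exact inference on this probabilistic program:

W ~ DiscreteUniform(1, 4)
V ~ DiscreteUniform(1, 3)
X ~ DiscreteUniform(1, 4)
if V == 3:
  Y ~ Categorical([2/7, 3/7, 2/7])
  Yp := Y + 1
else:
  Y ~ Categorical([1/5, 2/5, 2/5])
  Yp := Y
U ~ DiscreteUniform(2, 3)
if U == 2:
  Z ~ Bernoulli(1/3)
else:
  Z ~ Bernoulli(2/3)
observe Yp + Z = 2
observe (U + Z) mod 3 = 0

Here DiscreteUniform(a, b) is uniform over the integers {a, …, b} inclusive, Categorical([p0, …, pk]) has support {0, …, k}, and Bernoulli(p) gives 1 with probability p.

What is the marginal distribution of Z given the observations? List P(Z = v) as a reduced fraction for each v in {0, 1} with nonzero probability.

P(Z=0) = 43/81, P(Z=1) = 38/81

Enumerate traces; 96 have nonzero weight after conditioning:
  (W=1, V=1, X=1, Y=1, U=2, Z=1) weight 1/720
  (W=1, V=1, X=1, Y=2, U=3, Z=0) weight 1/720
  (W=1, V=1, X=2, Y=1, U=2, Z=1) weight 1/720
  (W=1, V=1, X=2, Y=2, U=3, Z=0) weight 1/720
  (W=1, V=1, X=3, Y=1, U=2, Z=1) weight 1/720
  (W=1, V=1, X=3, Y=2, U=3, Z=0) weight 1/720
  (W=1, V=1, X=4, Y=1, U=2, Z=1) weight 1/720
  (W=1, V=1, X=4, Y=2, U=3, Z=0) weight 1/720
  … 88 more
Group by Z:
  weight(Z=0) = 43/630
  weight(Z=1) = 19/315
Total weight = 43/630 + 19/315 = 9/70
P(Z=0 | obs) = 43/630 / 9/70 = 43/81
P(Z=1 | obs) = 19/315 / 9/70 = 38/81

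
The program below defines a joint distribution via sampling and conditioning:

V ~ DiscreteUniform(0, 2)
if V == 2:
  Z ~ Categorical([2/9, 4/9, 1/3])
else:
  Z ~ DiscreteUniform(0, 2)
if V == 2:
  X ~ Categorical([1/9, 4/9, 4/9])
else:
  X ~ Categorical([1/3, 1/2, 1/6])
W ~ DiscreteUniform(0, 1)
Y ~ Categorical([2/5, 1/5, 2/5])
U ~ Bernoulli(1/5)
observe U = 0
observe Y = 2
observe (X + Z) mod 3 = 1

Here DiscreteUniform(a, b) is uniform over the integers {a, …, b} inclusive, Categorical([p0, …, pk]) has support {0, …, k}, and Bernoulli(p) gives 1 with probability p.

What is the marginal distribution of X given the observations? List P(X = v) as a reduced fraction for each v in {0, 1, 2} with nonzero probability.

Enumerate traces; 18 have nonzero weight after conditioning:
  (V=0, Z=0, X=1, W=0, Y=2, U=0) weight 2/225
  (V=0, Z=0, X=1, W=1, Y=2, U=0) weight 2/225
  (V=0, Z=1, X=0, W=0, Y=2, U=0) weight 4/675
  (V=0, Z=1, X=0, W=1, Y=2, U=0) weight 4/675
  (V=0, Z=2, X=2, W=0, Y=2, U=0) weight 2/675
  (V=0, Z=2, X=2, W=1, Y=2, U=0) weight 2/675
  (V=1, Z=0, X=1, W=0, Y=2, U=0) weight 2/225
  (V=1, Z=0, X=1, W=1, Y=2, U=0) weight 2/225
  … 10 more
Group by X:
  weight(X=0) = 176/6075
  weight(X=1) = 56/1215
  weight(X=2) = 56/2025
Total weight = 176/6075 + 56/1215 + 56/2025 = 208/2025
P(X=0 | obs) = 176/6075 / 208/2025 = 11/39
P(X=1 | obs) = 56/1215 / 208/2025 = 35/78
P(X=2 | obs) = 56/2025 / 208/2025 = 7/26

P(X=0) = 11/39, P(X=1) = 35/78, P(X=2) = 7/26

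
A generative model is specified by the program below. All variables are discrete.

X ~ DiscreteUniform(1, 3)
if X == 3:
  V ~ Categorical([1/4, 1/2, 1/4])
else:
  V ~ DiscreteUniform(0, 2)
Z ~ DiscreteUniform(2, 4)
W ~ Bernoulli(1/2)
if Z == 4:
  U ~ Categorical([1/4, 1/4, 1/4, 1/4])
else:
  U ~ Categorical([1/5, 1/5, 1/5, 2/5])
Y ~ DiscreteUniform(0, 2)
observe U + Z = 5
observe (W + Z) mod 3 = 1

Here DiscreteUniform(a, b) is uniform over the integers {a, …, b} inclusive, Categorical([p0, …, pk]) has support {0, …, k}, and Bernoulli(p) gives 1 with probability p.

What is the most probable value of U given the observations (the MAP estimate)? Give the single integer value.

argmax_v P(U = v | obs) = 1

Enumerate traces; 54 have nonzero weight after conditioning:
  (X=1, V=0, Z=3, W=1, U=2, Y=0) weight 1/810
  (X=1, V=0, Z=3, W=1, U=2, Y=1) weight 1/810
  (X=1, V=0, Z=3, W=1, U=2, Y=2) weight 1/810
  (X=1, V=0, Z=4, W=0, U=1, Y=0) weight 1/648
  (X=1, V=0, Z=4, W=0, U=1, Y=1) weight 1/648
  (X=1, V=0, Z=4, W=0, U=1, Y=2) weight 1/648
  (X=1, V=1, Z=3, W=1, U=2, Y=0) weight 1/810
  (X=1, V=1, Z=3, W=1, U=2, Y=1) weight 1/810
  … 46 more
Group by U:
  weight(U=1) = 1/24
  weight(U=2) = 1/30
Total weight = 1/24 + 1/30 = 3/40
P(U=1 | obs) = 1/24 / 3/40 = 5/9
P(U=2 | obs) = 1/30 / 3/40 = 4/9
argmax = 1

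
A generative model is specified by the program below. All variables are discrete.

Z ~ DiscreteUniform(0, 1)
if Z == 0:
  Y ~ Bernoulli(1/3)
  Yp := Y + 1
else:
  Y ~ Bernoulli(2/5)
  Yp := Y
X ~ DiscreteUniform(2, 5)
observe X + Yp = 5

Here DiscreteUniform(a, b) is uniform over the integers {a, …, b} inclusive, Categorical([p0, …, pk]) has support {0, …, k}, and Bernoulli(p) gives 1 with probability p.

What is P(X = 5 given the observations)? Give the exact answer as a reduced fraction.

Enumerate traces; 4 have nonzero weight after conditioning:
  (Z=0, Y=0, X=4) weight 1/12
  (Z=0, Y=1, X=3) weight 1/24
  (Z=1, Y=0, X=5) weight 3/40
  (Z=1, Y=1, X=4) weight 1/20
Group by X:
  weight(X=3) = 1/24
  weight(X=4) = 2/15
  weight(X=5) = 3/40
Total weight = 1/24 + 2/15 + 3/40 = 1/4
P(X=3 | obs) = 1/24 / 1/4 = 1/6
P(X=4 | obs) = 2/15 / 1/4 = 8/15
P(X=5 | obs) = 3/40 / 1/4 = 3/10

P(X = 5 | obs) = 3/10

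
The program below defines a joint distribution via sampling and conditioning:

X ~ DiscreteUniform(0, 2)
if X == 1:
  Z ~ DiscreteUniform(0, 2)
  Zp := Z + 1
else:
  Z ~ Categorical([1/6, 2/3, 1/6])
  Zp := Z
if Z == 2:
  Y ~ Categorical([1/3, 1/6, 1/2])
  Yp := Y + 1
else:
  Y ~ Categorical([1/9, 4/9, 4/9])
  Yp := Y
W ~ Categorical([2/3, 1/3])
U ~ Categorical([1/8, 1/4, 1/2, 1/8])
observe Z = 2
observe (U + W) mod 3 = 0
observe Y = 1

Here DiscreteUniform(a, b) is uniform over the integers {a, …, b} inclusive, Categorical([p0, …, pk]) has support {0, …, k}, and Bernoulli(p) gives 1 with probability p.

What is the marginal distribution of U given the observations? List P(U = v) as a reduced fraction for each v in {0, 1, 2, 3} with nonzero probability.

P(U=0) = 1/4, P(U=2) = 1/2, P(U=3) = 1/4

Enumerate traces; 9 have nonzero weight after conditioning:
  (X=0, Z=2, Y=1, W=0, U=0) weight 1/1296
  (X=0, Z=2, Y=1, W=0, U=3) weight 1/1296
  (X=0, Z=2, Y=1, W=1, U=2) weight 1/648
  (X=1, Z=2, Y=1, W=0, U=0) weight 1/648
  (X=1, Z=2, Y=1, W=0, U=3) weight 1/648
  (X=1, Z=2, Y=1, W=1, U=2) weight 1/324
  (X=2, Z=2, Y=1, W=0, U=0) weight 1/1296
  (X=2, Z=2, Y=1, W=0, U=3) weight 1/1296
  … 1 more
Group by U:
  weight(U=0) = 1/324
  weight(U=2) = 1/162
  weight(U=3) = 1/324
Total weight = 1/324 + 1/162 + 1/324 = 1/81
P(U=0 | obs) = 1/324 / 1/81 = 1/4
P(U=2 | obs) = 1/162 / 1/81 = 1/2
P(U=3 | obs) = 1/324 / 1/81 = 1/4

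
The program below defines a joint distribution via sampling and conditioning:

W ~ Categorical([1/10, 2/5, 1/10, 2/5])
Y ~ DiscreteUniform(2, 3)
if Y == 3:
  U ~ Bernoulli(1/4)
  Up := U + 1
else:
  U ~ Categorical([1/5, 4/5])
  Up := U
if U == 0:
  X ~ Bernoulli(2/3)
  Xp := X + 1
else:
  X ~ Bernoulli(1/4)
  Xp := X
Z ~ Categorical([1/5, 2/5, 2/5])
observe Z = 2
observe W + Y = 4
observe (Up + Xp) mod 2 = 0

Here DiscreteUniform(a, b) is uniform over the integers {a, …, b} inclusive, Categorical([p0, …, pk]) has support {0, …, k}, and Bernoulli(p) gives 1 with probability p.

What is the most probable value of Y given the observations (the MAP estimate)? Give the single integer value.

argmax_v P(Y = v | obs) = 3

Enumerate traces; 4 have nonzero weight after conditioning:
  (W=1, Y=3, U=0, X=0, Z=2) weight 1/50
  (W=1, Y=3, U=1, X=0, Z=2) weight 3/200
  (W=2, Y=2, U=0, X=1, Z=2) weight 1/375
  (W=2, Y=2, U=1, X=1, Z=2) weight 1/250
Group by Y:
  weight(Y=2) = 1/150
  weight(Y=3) = 7/200
Total weight = 1/150 + 7/200 = 1/24
P(Y=2 | obs) = 1/150 / 1/24 = 4/25
P(Y=3 | obs) = 7/200 / 1/24 = 21/25
argmax = 3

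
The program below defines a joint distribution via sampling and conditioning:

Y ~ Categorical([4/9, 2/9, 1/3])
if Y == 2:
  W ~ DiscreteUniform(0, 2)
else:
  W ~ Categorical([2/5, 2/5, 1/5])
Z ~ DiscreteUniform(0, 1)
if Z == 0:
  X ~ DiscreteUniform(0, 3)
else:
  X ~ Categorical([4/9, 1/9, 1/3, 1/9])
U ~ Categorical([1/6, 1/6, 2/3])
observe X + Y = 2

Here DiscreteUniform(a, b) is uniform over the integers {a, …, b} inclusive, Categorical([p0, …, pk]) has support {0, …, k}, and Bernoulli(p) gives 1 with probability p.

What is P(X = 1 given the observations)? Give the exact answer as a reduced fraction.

Enumerate traces; 54 have nonzero weight after conditioning:
  (Y=0, W=0, Z=0, X=2, U=0) weight 1/270
  (Y=0, W=0, Z=0, X=2, U=1) weight 1/270
  (Y=0, W=0, Z=0, X=2, U=2) weight 2/135
  (Y=0, W=0, Z=1, X=2, U=0) weight 2/405
  (Y=0, W=0, Z=1, X=2, U=1) weight 2/405
  (Y=0, W=0, Z=1, X=2, U=2) weight 8/405
  (Y=0, W=1, Z=0, X=2, U=0) weight 1/270
  (Y=0, W=1, Z=0, X=2, U=1) weight 1/270
  (Y=1, W=0, Z=0, X=1, U=0) weight 1/540
  (Y=2, W=0, Z=0, X=0, U=0) weight 1/432
  … 44 more
Group by X:
  weight(X=0) = 25/216
  weight(X=1) = 13/324
  weight(X=2) = 7/54
Total weight = 25/216 + 13/324 + 7/54 = 185/648
P(X=0 | obs) = 25/216 / 185/648 = 15/37
P(X=1 | obs) = 13/324 / 185/648 = 26/185
P(X=2 | obs) = 7/54 / 185/648 = 84/185

P(X = 1 | obs) = 26/185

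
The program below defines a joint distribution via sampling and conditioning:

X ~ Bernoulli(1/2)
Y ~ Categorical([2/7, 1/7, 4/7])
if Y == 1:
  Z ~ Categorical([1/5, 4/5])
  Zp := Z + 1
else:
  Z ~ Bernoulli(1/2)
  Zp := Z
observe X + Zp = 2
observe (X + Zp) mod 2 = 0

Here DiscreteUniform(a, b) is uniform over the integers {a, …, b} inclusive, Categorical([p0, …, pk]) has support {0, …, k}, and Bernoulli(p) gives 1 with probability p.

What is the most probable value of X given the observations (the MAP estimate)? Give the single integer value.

Enumerate traces; 4 have nonzero weight after conditioning:
  (X=0, Y=1, Z=1) weight 2/35
  (X=1, Y=0, Z=1) weight 1/14
  (X=1, Y=1, Z=0) weight 1/70
  (X=1, Y=2, Z=1) weight 1/7
Group by X:
  weight(X=0) = 2/35
  weight(X=1) = 8/35
Total weight = 2/35 + 8/35 = 2/7
P(X=0 | obs) = 2/35 / 2/7 = 1/5
P(X=1 | obs) = 8/35 / 2/7 = 4/5
argmax = 1

argmax_v P(X = v | obs) = 1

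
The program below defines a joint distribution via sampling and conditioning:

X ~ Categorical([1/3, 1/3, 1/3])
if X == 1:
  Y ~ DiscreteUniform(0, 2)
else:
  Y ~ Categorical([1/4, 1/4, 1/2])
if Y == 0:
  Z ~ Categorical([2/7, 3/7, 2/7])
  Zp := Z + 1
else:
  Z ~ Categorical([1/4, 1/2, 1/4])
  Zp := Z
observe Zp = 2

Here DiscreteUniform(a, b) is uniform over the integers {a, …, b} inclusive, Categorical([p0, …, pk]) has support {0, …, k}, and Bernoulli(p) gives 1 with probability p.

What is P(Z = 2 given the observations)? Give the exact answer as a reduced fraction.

Enumerate traces; 9 have nonzero weight after conditioning:
  (X=0, Y=0, Z=1) weight 1/28
  (X=0, Y=1, Z=2) weight 1/48
  (X=0, Y=2, Z=2) weight 1/24
  (X=1, Y=0, Z=1) weight 1/21
  (X=1, Y=1, Z=2) weight 1/36
  (X=1, Y=2, Z=2) weight 1/36
  (X=2, Y=0, Z=1) weight 1/28
  (X=2, Y=1, Z=2) weight 1/48
  … 1 more
Group by Z:
  weight(Z=1) = 5/42
  weight(Z=2) = 13/72
Total weight = 5/42 + 13/72 = 151/504
P(Z=1 | obs) = 5/42 / 151/504 = 60/151
P(Z=2 | obs) = 13/72 / 151/504 = 91/151

P(Z = 2 | obs) = 91/151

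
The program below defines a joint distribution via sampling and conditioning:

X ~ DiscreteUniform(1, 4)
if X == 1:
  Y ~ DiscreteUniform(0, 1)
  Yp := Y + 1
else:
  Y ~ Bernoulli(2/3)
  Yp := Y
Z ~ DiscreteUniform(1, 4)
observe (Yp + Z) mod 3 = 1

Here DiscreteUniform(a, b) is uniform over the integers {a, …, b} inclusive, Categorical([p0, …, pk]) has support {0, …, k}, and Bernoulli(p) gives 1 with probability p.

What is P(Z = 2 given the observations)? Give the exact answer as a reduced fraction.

Enumerate traces; 11 have nonzero weight after conditioning:
  (X=1, Y=0, Z=3) weight 1/32
  (X=1, Y=1, Z=2) weight 1/32
  (X=2, Y=0, Z=1) weight 1/48
  (X=2, Y=0, Z=4) weight 1/48
  (X=2, Y=1, Z=3) weight 1/24
  (X=3, Y=0, Z=1) weight 1/48
  (X=3, Y=0, Z=4) weight 1/48
  (X=3, Y=1, Z=3) weight 1/24
  … 3 more
Group by Z:
  weight(Z=1) = 1/16
  weight(Z=2) = 1/32
  weight(Z=3) = 5/32
  weight(Z=4) = 1/16
Total weight = 1/16 + 1/32 + 5/32 + 1/16 = 5/16
P(Z=1 | obs) = 1/16 / 5/16 = 1/5
P(Z=2 | obs) = 1/32 / 5/16 = 1/10
P(Z=3 | obs) = 5/32 / 5/16 = 1/2
P(Z=4 | obs) = 1/16 / 5/16 = 1/5

P(Z = 2 | obs) = 1/10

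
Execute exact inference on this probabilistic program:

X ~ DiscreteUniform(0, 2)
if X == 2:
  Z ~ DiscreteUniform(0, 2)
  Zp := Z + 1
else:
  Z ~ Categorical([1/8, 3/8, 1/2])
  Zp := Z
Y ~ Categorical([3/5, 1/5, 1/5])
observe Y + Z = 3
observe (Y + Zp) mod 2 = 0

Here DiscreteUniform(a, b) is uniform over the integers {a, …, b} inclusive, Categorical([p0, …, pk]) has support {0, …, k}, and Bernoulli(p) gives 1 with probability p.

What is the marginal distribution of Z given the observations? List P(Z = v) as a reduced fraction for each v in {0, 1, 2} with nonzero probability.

P(Z=1) = 1/2, P(Z=2) = 1/2

Enumerate traces; 2 have nonzero weight after conditioning:
  (X=2, Z=1, Y=2) weight 1/45
  (X=2, Z=2, Y=1) weight 1/45
Group by Z:
  weight(Z=1) = 1/45
  weight(Z=2) = 1/45
Total weight = 1/45 + 1/45 = 2/45
P(Z=1 | obs) = 1/45 / 2/45 = 1/2
P(Z=2 | obs) = 1/45 / 2/45 = 1/2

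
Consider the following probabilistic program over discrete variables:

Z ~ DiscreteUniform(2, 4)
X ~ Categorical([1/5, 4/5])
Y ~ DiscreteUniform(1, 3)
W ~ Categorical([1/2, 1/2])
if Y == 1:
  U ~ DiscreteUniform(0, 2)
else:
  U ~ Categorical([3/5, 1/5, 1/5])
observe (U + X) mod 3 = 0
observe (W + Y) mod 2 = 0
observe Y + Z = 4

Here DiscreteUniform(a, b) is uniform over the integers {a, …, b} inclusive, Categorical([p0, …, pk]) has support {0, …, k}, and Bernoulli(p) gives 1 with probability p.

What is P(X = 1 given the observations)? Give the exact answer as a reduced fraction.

P(X = 1 | obs) = 16/23

Enumerate traces; 4 have nonzero weight after conditioning:
  (Z=2, X=0, Y=2, W=0, U=0) weight 1/150
  (Z=2, X=1, Y=2, W=0, U=2) weight 2/225
  (Z=3, X=0, Y=1, W=1, U=0) weight 1/270
  (Z=3, X=1, Y=1, W=1, U=2) weight 2/135
Group by X:
  weight(X=0) = 7/675
  weight(X=1) = 16/675
Total weight = 7/675 + 16/675 = 23/675
P(X=0 | obs) = 7/675 / 23/675 = 7/23
P(X=1 | obs) = 16/675 / 23/675 = 16/23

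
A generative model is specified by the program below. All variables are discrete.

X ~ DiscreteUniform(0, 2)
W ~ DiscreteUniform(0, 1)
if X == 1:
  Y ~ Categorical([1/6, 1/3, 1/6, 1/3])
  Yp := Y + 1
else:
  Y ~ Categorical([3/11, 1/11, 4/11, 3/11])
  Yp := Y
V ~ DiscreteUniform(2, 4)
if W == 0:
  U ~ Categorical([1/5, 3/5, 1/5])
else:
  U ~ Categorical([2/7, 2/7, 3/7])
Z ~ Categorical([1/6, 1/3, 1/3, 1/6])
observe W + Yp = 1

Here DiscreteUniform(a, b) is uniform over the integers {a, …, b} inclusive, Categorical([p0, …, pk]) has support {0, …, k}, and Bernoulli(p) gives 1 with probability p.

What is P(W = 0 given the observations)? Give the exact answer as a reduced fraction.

P(W = 0 | obs) = 23/59

Enumerate traces; 180 have nonzero weight after conditioning:
  (X=0, W=0, Y=1, V=2, U=0, Z=0) weight 1/5940
  (X=0, W=0, Y=1, V=2, U=0, Z=1) weight 1/2970
  (X=0, W=0, Y=1, V=2, U=0, Z=2) weight 1/2970
  (X=0, W=0, Y=1, V=2, U=0, Z=3) weight 1/5940
  (X=0, W=0, Y=1, V=2, U=1, Z=0) weight 1/1980
  (X=0, W=0, Y=1, V=2, U=1, Z=1) weight 1/990
  (X=0, W=0, Y=1, V=2, U=1, Z=2) weight 1/990
  (X=0, W=0, Y=1, V=2, U=1, Z=3) weight 1/1980
  (X=0, W=1, Y=0, V=2, U=0, Z=0) weight 1/1386
  … 171 more
Group by W:
  weight(W=0) = 23/396
  weight(W=1) = 1/11
Total weight = 23/396 + 1/11 = 59/396
P(W=0 | obs) = 23/396 / 59/396 = 23/59
P(W=1 | obs) = 1/11 / 59/396 = 36/59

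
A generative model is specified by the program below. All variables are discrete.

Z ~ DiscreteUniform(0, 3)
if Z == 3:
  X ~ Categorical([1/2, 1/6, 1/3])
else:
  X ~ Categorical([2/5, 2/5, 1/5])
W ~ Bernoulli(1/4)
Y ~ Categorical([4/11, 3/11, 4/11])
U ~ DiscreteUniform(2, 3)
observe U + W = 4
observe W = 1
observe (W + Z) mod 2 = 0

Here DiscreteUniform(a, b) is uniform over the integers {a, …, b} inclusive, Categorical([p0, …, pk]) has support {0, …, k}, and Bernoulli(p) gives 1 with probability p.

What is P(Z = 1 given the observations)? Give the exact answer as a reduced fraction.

Enumerate traces; 18 have nonzero weight after conditioning:
  (Z=1, X=0, W=1, Y=0, U=3) weight 1/220
  (Z=1, X=0, W=1, Y=1, U=3) weight 3/880
  (Z=1, X=0, W=1, Y=2, U=3) weight 1/220
  (Z=1, X=1, W=1, Y=0, U=3) weight 1/220
  (Z=1, X=1, W=1, Y=1, U=3) weight 3/880
  (Z=1, X=1, W=1, Y=2, U=3) weight 1/220
  (Z=1, X=2, W=1, Y=0, U=3) weight 1/440
  (Z=1, X=2, W=1, Y=1, U=3) weight 3/1760
  (Z=3, X=0, W=1, Y=0, U=3) weight 1/176
  … 9 more
Group by Z:
  weight(Z=1) = 1/32
  weight(Z=3) = 1/32
Total weight = 1/32 + 1/32 = 1/16
P(Z=1 | obs) = 1/32 / 1/16 = 1/2
P(Z=3 | obs) = 1/32 / 1/16 = 1/2

P(Z = 1 | obs) = 1/2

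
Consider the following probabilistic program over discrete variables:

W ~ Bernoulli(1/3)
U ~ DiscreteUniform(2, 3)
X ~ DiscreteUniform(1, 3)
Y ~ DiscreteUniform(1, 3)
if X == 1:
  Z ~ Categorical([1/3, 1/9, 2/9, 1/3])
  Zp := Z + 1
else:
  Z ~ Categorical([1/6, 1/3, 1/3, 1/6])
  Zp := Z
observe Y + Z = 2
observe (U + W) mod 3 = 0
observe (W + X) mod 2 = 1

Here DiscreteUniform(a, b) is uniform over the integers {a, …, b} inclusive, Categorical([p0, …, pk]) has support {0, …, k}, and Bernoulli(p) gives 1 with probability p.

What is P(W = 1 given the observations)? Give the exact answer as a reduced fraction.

Enumerate traces; 6 have nonzero weight after conditioning:
  (W=0, U=3, X=1, Y=1, Z=1) weight 1/243
  (W=0, U=3, X=1, Y=2, Z=0) weight 1/81
  (W=0, U=3, X=3, Y=1, Z=1) weight 1/81
  (W=0, U=3, X=3, Y=2, Z=0) weight 1/162
  (W=1, U=2, X=2, Y=1, Z=1) weight 1/162
  (W=1, U=2, X=2, Y=2, Z=0) weight 1/324
Group by W:
  weight(W=0) = 17/486
  weight(W=1) = 1/108
Total weight = 17/486 + 1/108 = 43/972
P(W=0 | obs) = 17/486 / 43/972 = 34/43
P(W=1 | obs) = 1/108 / 43/972 = 9/43

P(W = 1 | obs) = 9/43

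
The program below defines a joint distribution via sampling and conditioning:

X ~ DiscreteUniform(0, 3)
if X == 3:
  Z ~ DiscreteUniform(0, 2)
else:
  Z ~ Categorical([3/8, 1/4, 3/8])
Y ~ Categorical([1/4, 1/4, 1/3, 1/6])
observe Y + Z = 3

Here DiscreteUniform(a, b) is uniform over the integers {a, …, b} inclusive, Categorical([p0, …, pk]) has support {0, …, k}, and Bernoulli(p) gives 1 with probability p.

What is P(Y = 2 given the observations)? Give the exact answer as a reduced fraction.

P(Y = 2 | obs) = 104/279

Enumerate traces; 12 have nonzero weight after conditioning:
  (X=0, Z=0, Y=3) weight 1/64
  (X=0, Z=1, Y=2) weight 1/48
  (X=0, Z=2, Y=1) weight 3/128
  (X=1, Z=0, Y=3) weight 1/64
  (X=1, Z=1, Y=2) weight 1/48
  (X=1, Z=2, Y=1) weight 3/128
  (X=2, Z=0, Y=3) weight 1/64
  (X=2, Z=1, Y=2) weight 1/48
  … 4 more
Group by Y:
  weight(Y=1) = 35/384
  weight(Y=2) = 13/144
  weight(Y=3) = 35/576
Total weight = 35/384 + 13/144 + 35/576 = 31/128
P(Y=1 | obs) = 35/384 / 31/128 = 35/93
P(Y=2 | obs) = 13/144 / 31/128 = 104/279
P(Y=3 | obs) = 35/576 / 31/128 = 70/279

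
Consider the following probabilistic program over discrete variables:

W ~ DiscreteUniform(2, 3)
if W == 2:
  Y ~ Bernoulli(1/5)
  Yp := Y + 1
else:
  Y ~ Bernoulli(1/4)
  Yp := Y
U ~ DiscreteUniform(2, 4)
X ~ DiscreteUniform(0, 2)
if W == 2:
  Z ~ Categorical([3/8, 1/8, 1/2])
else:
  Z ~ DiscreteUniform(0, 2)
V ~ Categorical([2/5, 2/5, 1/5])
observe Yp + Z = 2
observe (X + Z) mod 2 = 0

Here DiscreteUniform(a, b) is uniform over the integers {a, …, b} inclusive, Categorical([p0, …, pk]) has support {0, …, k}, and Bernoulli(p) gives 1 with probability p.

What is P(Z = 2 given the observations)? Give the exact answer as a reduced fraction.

P(Z = 2 | obs) = 3/5

Enumerate traces; 54 have nonzero weight after conditioning:
  (W=2, Y=0, U=2, X=1, Z=1, V=0) weight 1/450
  (W=2, Y=0, U=2, X=1, Z=1, V=1) weight 1/450
  (W=2, Y=0, U=2, X=1, Z=1, V=2) weight 1/900
  (W=2, Y=0, U=3, X=1, Z=1, V=0) weight 1/450
  (W=2, Y=0, U=3, X=1, Z=1, V=1) weight 1/450
  (W=2, Y=0, U=3, X=1, Z=1, V=2) weight 1/900
  (W=2, Y=0, U=4, X=1, Z=1, V=0) weight 1/450
  (W=2, Y=0, U=4, X=1, Z=1, V=1) weight 1/450
  (W=2, Y=1, U=2, X=0, Z=0, V=0) weight 1/600
  (W=3, Y=0, U=2, X=0, Z=2, V=0) weight 1/180
  … 44 more
Group by Z:
  weight(Z=0) = 1/40
  weight(Z=1) = 11/360
  weight(Z=2) = 1/12
Total weight = 1/40 + 11/360 + 1/12 = 5/36
P(Z=0 | obs) = 1/40 / 5/36 = 9/50
P(Z=1 | obs) = 11/360 / 5/36 = 11/50
P(Z=2 | obs) = 1/12 / 5/36 = 3/5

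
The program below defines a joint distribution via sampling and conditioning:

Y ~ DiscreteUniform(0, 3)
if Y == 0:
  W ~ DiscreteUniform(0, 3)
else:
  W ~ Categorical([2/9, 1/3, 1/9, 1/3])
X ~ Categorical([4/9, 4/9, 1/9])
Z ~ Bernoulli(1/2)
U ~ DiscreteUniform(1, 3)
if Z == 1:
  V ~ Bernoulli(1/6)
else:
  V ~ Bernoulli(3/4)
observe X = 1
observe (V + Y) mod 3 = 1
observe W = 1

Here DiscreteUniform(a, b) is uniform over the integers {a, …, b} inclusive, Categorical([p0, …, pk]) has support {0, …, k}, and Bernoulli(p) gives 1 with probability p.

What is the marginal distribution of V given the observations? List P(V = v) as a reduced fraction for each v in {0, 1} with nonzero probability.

Enumerate traces; 18 have nonzero weight after conditioning:
  (Y=0, W=1, X=1, Z=0, U=1, V=1) weight 1/288
  (Y=0, W=1, X=1, Z=0, U=2, V=1) weight 1/288
  (Y=0, W=1, X=1, Z=0, U=3, V=1) weight 1/288
  (Y=0, W=1, X=1, Z=1, U=1, V=1) weight 1/1296
  (Y=0, W=1, X=1, Z=1, U=2, V=1) weight 1/1296
  (Y=0, W=1, X=1, Z=1, U=3, V=1) weight 1/1296
  (Y=1, W=1, X=1, Z=0, U=1, V=0) weight 1/648
  (Y=1, W=1, X=1, Z=0, U=2, V=0) weight 1/648
  … 10 more
Group by V:
  weight(V=0) = 13/648
  weight(V=1) = 77/2592
Total weight = 13/648 + 77/2592 = 43/864
P(V=0 | obs) = 13/648 / 43/864 = 52/129
P(V=1 | obs) = 77/2592 / 43/864 = 77/129

P(V=0) = 52/129, P(V=1) = 77/129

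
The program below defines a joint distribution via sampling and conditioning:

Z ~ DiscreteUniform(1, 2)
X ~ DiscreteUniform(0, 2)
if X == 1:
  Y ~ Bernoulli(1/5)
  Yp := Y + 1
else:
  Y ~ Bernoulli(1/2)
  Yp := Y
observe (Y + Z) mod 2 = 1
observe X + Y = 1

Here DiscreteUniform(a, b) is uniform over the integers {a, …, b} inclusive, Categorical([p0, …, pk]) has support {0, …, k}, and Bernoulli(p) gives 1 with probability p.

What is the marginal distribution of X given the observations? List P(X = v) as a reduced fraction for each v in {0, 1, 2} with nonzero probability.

Enumerate traces; 2 have nonzero weight after conditioning:
  (Z=1, X=1, Y=0) weight 2/15
  (Z=2, X=0, Y=1) weight 1/12
Group by X:
  weight(X=0) = 1/12
  weight(X=1) = 2/15
Total weight = 1/12 + 2/15 = 13/60
P(X=0 | obs) = 1/12 / 13/60 = 5/13
P(X=1 | obs) = 2/15 / 13/60 = 8/13

P(X=0) = 5/13, P(X=1) = 8/13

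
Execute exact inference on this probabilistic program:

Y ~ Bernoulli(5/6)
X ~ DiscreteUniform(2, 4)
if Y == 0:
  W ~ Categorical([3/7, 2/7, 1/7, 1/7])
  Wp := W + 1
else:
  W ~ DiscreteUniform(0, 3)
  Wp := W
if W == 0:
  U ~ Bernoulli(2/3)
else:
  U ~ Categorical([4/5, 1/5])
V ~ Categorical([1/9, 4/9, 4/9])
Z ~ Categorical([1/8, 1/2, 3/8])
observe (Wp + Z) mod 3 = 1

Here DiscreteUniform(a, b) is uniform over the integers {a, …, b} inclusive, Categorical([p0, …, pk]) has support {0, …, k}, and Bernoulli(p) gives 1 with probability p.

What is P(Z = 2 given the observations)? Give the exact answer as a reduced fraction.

P(Z = 2 | obs) = 129/476

Enumerate traces; 144 have nonzero weight after conditioning:
  (Y=0, X=2, W=0, U=0, V=0, Z=0) weight 1/9072
  (Y=0, X=2, W=0, U=0, V=1, Z=0) weight 1/2268
  (Y=0, X=2, W=0, U=0, V=2, Z=0) weight 1/2268
  (Y=0, X=2, W=0, U=1, V=0, Z=0) weight 1/4536
  (Y=0, X=2, W=0, U=1, V=1, Z=0) weight 1/1134
  (Y=0, X=2, W=0, U=1, V=2, Z=0) weight 1/1134
  (Y=0, X=2, W=1, U=0, V=0, Z=2) weight 1/1890
  (Y=0, X=2, W=1, U=0, V=1, Z=2) weight 2/945
  (Y=0, X=2, W=2, U=0, V=0, Z=1) weight 1/2835
  … 135 more
Group by Z:
  weight(Z=0) = 17/448
  weight(Z=1) = 37/168
  weight(Z=2) = 43/448
Total weight = 17/448 + 37/168 + 43/448 = 17/48
P(Z=0 | obs) = 17/448 / 17/48 = 3/28
P(Z=1 | obs) = 37/168 / 17/48 = 74/119
P(Z=2 | obs) = 43/448 / 17/48 = 129/476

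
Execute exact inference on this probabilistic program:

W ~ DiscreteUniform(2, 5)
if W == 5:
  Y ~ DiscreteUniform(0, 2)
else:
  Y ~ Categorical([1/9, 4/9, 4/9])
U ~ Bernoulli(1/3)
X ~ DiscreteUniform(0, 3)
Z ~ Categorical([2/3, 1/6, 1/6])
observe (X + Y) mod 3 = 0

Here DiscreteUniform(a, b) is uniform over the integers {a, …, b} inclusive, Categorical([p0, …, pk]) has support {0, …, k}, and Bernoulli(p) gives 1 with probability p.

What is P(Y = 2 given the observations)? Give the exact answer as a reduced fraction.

P(Y = 2 | obs) = 5/14

Enumerate traces; 96 have nonzero weight after conditioning:
  (W=2, Y=0, U=0, X=0, Z=0) weight 1/324
  (W=2, Y=0, U=0, X=0, Z=1) weight 1/1296
  (W=2, Y=0, U=0, X=0, Z=2) weight 1/1296
  (W=2, Y=0, U=0, X=3, Z=0) weight 1/324
  (W=2, Y=0, U=0, X=3, Z=1) weight 1/1296
  (W=2, Y=0, U=0, X=3, Z=2) weight 1/1296
  (W=2, Y=0, U=1, X=0, Z=0) weight 1/648
  (W=2, Y=0, U=1, X=0, Z=1) weight 1/2592
  (W=2, Y=1, U=0, X=2, Z=0) weight 1/81
  (W=2, Y=2, U=0, X=1, Z=0) weight 1/81
  … 86 more
Group by Y:
  weight(Y=0) = 1/12
  weight(Y=1) = 5/48
  weight(Y=2) = 5/48
Total weight = 1/12 + 5/48 + 5/48 = 7/24
P(Y=0 | obs) = 1/12 / 7/24 = 2/7
P(Y=1 | obs) = 5/48 / 7/24 = 5/14
P(Y=2 | obs) = 5/48 / 7/24 = 5/14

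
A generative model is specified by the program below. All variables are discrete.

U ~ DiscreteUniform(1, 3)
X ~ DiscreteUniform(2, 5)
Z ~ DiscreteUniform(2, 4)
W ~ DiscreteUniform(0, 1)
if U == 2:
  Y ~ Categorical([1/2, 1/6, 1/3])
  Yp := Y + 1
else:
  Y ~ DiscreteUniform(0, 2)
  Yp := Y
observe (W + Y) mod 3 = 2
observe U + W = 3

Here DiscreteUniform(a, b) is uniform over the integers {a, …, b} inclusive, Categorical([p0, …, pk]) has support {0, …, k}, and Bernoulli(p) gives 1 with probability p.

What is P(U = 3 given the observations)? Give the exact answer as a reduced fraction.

P(U = 3 | obs) = 2/3

Enumerate traces; 24 have nonzero weight after conditioning:
  (U=2, X=2, Z=2, W=1, Y=1) weight 1/432
  (U=2, X=2, Z=3, W=1, Y=1) weight 1/432
  (U=2, X=2, Z=4, W=1, Y=1) weight 1/432
  (U=2, X=3, Z=2, W=1, Y=1) weight 1/432
  (U=2, X=3, Z=3, W=1, Y=1) weight 1/432
  (U=2, X=3, Z=4, W=1, Y=1) weight 1/432
  (U=2, X=4, Z=2, W=1, Y=1) weight 1/432
  (U=2, X=4, Z=3, W=1, Y=1) weight 1/432
  (U=3, X=2, Z=2, W=0, Y=2) weight 1/216
  … 15 more
Group by U:
  weight(U=2) = 1/36
  weight(U=3) = 1/18
Total weight = 1/36 + 1/18 = 1/12
P(U=2 | obs) = 1/36 / 1/12 = 1/3
P(U=3 | obs) = 1/18 / 1/12 = 2/3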